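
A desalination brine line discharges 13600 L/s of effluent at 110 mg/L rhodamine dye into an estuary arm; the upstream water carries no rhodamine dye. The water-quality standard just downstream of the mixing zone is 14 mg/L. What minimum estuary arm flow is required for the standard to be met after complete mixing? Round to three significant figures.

Set C_mix = 14: (Q·0 + 13600·110.0) / (Q + 13600) = 14
→ Q = 13600·(110.0 − 14)/(14 − 0) = 93260 L/s.

93300 L/s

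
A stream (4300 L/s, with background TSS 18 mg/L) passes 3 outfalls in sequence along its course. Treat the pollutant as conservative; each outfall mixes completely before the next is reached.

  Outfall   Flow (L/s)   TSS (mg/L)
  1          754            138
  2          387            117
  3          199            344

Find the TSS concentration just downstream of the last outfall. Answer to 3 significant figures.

52.3 mg/L

Outfall 1: combined Q = 5054 L/s; C = (4300·18.00 + 754.0·138.0)/5054 = 35.90 mg/L.
Outfall 2: combined Q = 5441 L/s; C = (5054·35.90 + 387.0·117.0)/5441 = 41.67 mg/L.
Outfall 3: combined Q = 5640 L/s; C = (5441·41.67 + 199.0·344.0)/5640 = 52.34 mg/L.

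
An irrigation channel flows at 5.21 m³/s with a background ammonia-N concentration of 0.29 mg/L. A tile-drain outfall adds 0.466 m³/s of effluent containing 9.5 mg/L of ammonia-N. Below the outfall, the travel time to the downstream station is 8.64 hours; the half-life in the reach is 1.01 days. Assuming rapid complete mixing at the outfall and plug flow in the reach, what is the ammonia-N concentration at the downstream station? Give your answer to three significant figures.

Conservation of mass: C = (5.210·0.2900 + 0.4660·9.500) / 5.676 = 5.938/5.676 = 1.046 mg/L.
Half-life 1.01 d → k = ln 2 / 1.01 = 0.6863 d⁻¹.
First-order decay: C = 1.046·exp(−k·t) = 1.046·0.7811 = 0.8171 mg/L.

0.817 mg/L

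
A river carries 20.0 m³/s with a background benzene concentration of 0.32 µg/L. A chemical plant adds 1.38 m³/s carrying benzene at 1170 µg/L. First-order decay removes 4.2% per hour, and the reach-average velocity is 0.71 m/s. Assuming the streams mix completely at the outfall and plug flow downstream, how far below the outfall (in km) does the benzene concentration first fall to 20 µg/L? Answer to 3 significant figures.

Mass balance: C = (20.00·0.3200 + 1.380·1170) / 21.38 = 1621/21.38 = 75.82 µg/L.
4.2%/h lost → k = −ln(1 − 0.042) = 0.04291 h⁻¹.
Set 75.82·exp(−k·t) = 20 → t = ln(75.82/20)/k = 111800 s = 31.06 h.
Distance = v·t = 0.71·111800 = 79380 m = 79.38 km.

79.4 km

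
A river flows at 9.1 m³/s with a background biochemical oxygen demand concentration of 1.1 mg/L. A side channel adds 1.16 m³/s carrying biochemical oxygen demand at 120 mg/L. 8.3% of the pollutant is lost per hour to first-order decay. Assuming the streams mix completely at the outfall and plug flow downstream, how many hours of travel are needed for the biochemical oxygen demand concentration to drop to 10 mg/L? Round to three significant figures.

Conservation of mass: C = (9.100·1.100 + 1.160·120.0) / 10.26 = 149.2/10.26 = 14.54 mg/L.
8.3%/h lost → k = −ln(1 − 0.083) = 0.08665 h⁻¹.
14.54·exp(−k·t) = 10 → t = ln(14.54/10)/k = 15560 s = 4.322 h.

4.32 h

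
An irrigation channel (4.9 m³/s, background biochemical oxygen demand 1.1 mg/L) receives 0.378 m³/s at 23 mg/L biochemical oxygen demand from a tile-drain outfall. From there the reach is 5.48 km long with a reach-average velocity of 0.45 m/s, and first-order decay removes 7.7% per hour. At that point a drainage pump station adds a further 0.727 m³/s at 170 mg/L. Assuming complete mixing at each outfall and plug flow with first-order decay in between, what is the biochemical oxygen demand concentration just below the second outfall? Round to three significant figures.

22.4 mg/L

Mixed concentration C = ΣQC/ΣQ = (4.900·1.100 + 0.3780·23.00) / 5.278 = 14.08/5.278 = 2.668 mg/L; combined flow 5.278 m³/s.
Travel time t = 5.48·1000 / 0.45 = 12180 s = 3.383 h.
7.7%/h lost → k = −ln(1 − 0.077) = 0.08013 h⁻¹.
After decay, C = 2.668 × e^(−kt) = 2.668 × 0.7626 = 2.035 mg/L.
Second outfall: C = (5.278·2.035 + 0.7270·170.0)/6.005 = 22.37 mg/L.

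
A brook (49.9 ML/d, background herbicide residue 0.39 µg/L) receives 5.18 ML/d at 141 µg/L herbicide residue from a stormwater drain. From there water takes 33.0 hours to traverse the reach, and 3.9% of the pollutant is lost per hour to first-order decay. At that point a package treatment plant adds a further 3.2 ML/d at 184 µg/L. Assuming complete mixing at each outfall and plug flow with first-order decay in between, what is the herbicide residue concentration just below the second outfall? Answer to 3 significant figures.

After mixing, C = (49.90·0.3900 + 5.180·141.0) / 55.08 = 749.8/55.08 = 13.61 µg/L; combined flow 55.08 ML/d.
3.9%/h lost → k = −ln(1 − 0.039) = 0.03978 h⁻¹.
Decay over the reach: 13.61·exp(−kt) = 13.61·0.2691 = 3.663 µg/L.
At the second outfall, C = (55.08·3.663 + 3.200·184.0) / (55.08 + 3.200) = 13.56 µg/L.

13.6 µg/L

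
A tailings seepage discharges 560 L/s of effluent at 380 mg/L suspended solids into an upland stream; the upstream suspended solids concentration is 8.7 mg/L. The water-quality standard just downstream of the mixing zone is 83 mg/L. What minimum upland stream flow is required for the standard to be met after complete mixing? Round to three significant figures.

2240 L/s

Set C_mix = 83: (Q·8.700 + 560.0·380.0) / (Q + 560.0) = 83
→ Q = 560.0·(380.0 − 83)/(83 − 8.700) = 2238 L/s.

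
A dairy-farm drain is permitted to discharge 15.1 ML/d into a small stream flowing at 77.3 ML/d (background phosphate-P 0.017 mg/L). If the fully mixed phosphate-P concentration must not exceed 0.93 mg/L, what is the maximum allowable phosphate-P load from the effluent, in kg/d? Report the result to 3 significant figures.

Mass balance at the limit: 77.30·0.01700 + 15.10·Cₑ = 92.40·0.93 → Cₑ = 5.604 mg/L.
15.10 ML/d = 0.1748 m³/s. Load = 0.1748 m³/s × 5.604 g/m³ × 86 400 s/d = 84.62 kg/d.

84.6 kg/d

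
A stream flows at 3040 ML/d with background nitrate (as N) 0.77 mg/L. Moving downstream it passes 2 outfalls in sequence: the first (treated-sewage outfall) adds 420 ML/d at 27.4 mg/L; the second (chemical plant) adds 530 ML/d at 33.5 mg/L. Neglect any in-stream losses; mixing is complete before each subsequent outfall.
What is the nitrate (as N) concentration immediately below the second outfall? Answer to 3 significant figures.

7.92 mg/L

After outfall 1: Q = 3040 + 420.0 = 3460 ML/d; C = (3040·0.7700 + 420.0·27.40)/3460 = 4.003 mg/L.
After outfall 2: Q = 3460 + 530.0 = 3990 ML/d; C = (3460·4.003 + 530.0·33.50)/3990 = 7.921 mg/L.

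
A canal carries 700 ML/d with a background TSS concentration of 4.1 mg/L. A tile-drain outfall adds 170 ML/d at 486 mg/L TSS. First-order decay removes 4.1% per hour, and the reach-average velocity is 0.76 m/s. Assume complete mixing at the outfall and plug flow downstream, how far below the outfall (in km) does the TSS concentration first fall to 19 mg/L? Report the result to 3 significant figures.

Mass balance: C = (700.0·4.100 + 170.0·486.0) / 870.0 = 85490/870.0 = 98.26 mg/L.
4.1%/h lost → k = −ln(1 − 0.041) = 0.04186 h⁻¹.
Set 98.26·exp(−k·t) = 19 → t = ln(98.26/19)/k = 141300 s = 39.25 h.
Distance = v·t = 0.76·141300 = 107400 m = 107.4 km.

107 km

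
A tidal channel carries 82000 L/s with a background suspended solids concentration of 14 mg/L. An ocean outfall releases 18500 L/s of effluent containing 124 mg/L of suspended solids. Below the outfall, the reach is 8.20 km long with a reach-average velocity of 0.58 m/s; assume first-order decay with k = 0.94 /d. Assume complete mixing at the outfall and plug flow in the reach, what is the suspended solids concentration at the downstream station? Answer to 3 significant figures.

29.4 mg/L

After mixing, C = (82000·14.00 + 18500·124.0) / 100500 = 3442000/100500 = 34.25 mg/L.
Travel time t = 8.20·1000 / 0.58 = 14140 s = 3.927 h.
Decay over the reach: 34.25·exp(−kt) = 34.25·0.8574 = 29.37 mg/L.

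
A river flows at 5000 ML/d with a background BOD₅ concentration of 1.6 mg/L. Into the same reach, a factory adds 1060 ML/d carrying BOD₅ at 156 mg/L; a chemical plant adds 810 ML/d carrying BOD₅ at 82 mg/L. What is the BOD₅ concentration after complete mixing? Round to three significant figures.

34.9 mg/L

Flow-weighted average: C = (5000·1.600 + 1060·156.0 + 810.0·82.00) / 6870 = 239800/6870 = 34.90 mg/L.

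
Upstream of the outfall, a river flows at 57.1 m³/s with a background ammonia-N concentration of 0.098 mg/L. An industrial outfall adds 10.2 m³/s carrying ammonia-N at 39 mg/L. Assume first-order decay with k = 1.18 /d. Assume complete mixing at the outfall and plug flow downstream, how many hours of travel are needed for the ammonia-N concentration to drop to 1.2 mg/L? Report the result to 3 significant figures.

32.7 h

Mass balance: C = (57.10·0.09800 + 10.20·39.00) / 67.30 = 403.4/67.30 = 5.994 mg/L.
5.994·exp(−k·t) = 1.2 → t = ln(5.994/1.2)/k = 117800 s = 32.71 h.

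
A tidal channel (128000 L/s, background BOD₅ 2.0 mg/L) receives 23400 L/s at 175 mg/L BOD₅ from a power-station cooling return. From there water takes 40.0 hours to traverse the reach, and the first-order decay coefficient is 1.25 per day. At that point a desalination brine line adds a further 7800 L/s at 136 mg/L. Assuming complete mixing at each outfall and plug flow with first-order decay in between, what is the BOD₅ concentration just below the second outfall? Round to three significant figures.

10.1 mg/L

After mixing, C = (128000·2.000 + 23400·175.0) / 151400 = 4351000/151400 = 28.74 mg/L; combined flow 151400 L/s.
First-order decay: C = 28.74·exp(−k·t) = 28.74·0.1245 = 3.578 mg/L.
Second outfall: C = (151400·3.578 + 7800·136.0)/159200 = 10.07 mg/L.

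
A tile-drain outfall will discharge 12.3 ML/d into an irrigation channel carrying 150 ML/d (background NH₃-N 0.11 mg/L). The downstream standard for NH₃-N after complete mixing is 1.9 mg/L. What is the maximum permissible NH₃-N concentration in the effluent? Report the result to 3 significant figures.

23.7 mg/L

At the limit, (Qr·Cr + Qe·Cₑ)/(Qr + Qe) = 1.9:
Cₑ = (162.3·1.9 − 150.0·0.1100) / 12.30 = 23.73 mg/L.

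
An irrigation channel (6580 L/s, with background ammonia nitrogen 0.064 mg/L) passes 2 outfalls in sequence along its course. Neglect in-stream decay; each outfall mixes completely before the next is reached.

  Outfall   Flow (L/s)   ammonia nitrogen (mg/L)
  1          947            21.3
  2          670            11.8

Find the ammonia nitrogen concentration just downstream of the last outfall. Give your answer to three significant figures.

Below outfall 1: Q → 7527 L/s, C = (6580·0.06400 + 947.0·21.30)/7527 = 2.736 mg/L.
Below outfall 2: Q → 8197 L/s, C = (7527·2.736 + 670.0·11.80)/8197 = 3.477 mg/L.

3.48 mg/L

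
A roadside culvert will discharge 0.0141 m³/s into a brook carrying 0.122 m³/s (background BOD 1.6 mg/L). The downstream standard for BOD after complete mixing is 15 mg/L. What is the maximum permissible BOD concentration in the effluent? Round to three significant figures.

At the limit, (Qr·Cr + Qe·Cₑ)/(Qr + Qe) = 15:
Cₑ = (0.1361·15 − 0.1220·1.600) / 0.01410 = 130.9 mg/L.

131 mg/L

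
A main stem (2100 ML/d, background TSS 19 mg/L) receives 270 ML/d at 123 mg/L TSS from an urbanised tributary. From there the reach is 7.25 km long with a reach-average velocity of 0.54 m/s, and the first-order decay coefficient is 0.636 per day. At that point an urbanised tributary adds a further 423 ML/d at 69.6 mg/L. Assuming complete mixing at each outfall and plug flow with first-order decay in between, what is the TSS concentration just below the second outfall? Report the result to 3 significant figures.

Mass balance: C = (2100·19.00 + 270.0·123.0) / 2370 = 73110/2370 = 30.85 mg/L; combined flow 2370 ML/d.
Travel time t = 7.25·1000 / 0.54 = 13430 s = 3.729 h.
After decay, C = 30.85 × e^(−kt) = 30.85 × 0.9059 = 27.95 mg/L.
Second outfall: C = (2370·27.95 + 423.0·69.60)/2793 = 34.25 mg/L.

34.3 mg/L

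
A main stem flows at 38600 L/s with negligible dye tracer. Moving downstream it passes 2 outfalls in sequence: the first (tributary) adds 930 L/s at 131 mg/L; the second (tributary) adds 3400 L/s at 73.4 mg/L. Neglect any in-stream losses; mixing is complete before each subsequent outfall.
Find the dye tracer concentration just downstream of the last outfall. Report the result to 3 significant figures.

8.65 mg/L

Outfall 1: combined Q = 39530 L/s; C = (38600·0 + 930.0·131.0)/39530 = 3.082 mg/L.
Outfall 2: combined Q = 42930 L/s; C = (39530·3.082 + 3400·73.40)/42930 = 8.651 mg/L.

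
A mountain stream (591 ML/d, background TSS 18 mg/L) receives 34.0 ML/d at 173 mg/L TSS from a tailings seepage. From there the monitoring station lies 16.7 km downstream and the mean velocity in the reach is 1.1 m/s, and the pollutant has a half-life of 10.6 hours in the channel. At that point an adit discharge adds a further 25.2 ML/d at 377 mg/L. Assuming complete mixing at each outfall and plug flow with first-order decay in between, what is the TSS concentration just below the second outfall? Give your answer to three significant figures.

33.9 mg/L

After mixing, C = (591.0·18.00 + 34.00·173.0) / 625.0 = 16520/625.0 = 26.43 mg/L; combined flow 625.0 ML/d.
Travel time t = 16.7·1000 / 1.1 = 15180 s = 4.217 h.
Half-life 10.6 h → k = ln 2 / 10.6 = 0.06539 h⁻¹ = 1.569 d⁻¹.
Applying C = C₀e^(−kt): 26.43 × 0.7590 = 20.06 mg/L.
Second outfall: C = (625.0·20.06 + 25.20·377.0)/650.2 = 33.90 mg/L.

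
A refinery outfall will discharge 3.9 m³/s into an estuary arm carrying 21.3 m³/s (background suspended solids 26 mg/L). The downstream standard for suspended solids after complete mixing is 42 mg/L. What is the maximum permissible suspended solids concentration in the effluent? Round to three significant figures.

At the limit, (Qr·Cr + Qe·Cₑ)/(Qr + Qe) = 42:
Cₑ = (25.20·42 − 21.30·26.00) / 3.900 = 129.4 mg/L.

129 mg/L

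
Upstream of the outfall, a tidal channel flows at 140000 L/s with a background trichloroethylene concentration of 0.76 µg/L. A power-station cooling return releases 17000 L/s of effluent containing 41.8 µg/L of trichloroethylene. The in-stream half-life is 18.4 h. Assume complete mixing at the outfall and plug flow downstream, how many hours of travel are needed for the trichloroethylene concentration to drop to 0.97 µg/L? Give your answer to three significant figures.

Flow-weighted average: C = (140000·0.7600 + 17000·41.80) / 157000 = 817000/157000 = 5.204 µg/L.
Half-life 18.4 h → k = ln 2 / 18.4 = 0.03767 h⁻¹ = 0.9041 d⁻¹.
5.204·exp(−k·t) = 0.97 → t = ln(5.204/0.97)/k = 160500 s = 44.59 h.

44.6 h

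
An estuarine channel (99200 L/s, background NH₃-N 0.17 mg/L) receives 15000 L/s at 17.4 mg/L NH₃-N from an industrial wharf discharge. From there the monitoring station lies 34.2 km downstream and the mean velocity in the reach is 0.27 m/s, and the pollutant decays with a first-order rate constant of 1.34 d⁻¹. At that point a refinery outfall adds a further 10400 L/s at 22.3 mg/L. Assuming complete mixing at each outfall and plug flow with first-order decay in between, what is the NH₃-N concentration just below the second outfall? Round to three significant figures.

2.17 mg/L

After mixing, C = (99200·0.1700 + 15000·17.40) / 114200 = 277900/114200 = 2.433 mg/L; combined flow 114200 L/s.
Travel time t = 34.2·1000 / 0.27 = 126700 s = 35.19 h.
Applying C = C₀e^(−kt): 2.433 × 0.1402 = 0.3412 mg/L.
At the second outfall, C = (114200·0.3412 + 10400·22.30) / (114200 + 10400) = 2.174 mg/L.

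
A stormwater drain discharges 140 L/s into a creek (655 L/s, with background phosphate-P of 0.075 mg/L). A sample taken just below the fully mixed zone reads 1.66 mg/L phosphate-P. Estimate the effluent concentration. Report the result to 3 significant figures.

9.08 mg/L

Mass balance: 655.0·0.07500 + 140.0·Cₑ = 795.0·1.660
→ Cₑ = (795.0·1.660 − 655.0·0.07500) / 140.0 = 9.076 mg/L.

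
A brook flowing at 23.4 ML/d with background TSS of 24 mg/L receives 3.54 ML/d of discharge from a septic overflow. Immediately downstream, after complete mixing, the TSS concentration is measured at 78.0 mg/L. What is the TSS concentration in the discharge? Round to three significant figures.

Mass balance: 23.40·24.00 + 3.540·Cₑ = 26.94·78.00
→ Cₑ = (26.94·78.00 − 23.40·24.00) / 3.540 = 434.9 mg/L.

435 mg/L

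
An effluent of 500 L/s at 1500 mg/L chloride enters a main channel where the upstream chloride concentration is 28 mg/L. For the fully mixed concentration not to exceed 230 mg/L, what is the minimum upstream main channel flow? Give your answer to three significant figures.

3140 L/s

Set C_mix = 230: (Q·28.00 + 500.0·1500) / (Q + 500.0) = 230
→ Q = 500.0·(1500 − 230)/(230 − 28.00) = 3144 L/s.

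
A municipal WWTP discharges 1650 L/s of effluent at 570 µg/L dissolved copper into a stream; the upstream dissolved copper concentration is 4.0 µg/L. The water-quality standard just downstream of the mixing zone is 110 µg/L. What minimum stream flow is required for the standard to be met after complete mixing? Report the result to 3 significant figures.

7160 L/s

Set C_mix = 110: (Q·4.000 + 1650·570.0) / (Q + 1650) = 110
→ Q = 1650·(570.0 − 110)/(110 − 4.000) = 7160 L/s.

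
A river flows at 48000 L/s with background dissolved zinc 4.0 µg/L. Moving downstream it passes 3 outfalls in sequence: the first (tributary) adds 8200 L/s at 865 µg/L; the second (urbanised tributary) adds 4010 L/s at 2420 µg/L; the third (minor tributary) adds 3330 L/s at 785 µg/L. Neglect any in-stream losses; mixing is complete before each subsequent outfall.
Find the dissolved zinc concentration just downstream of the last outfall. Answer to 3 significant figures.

Below outfall 1: Q → 56200 L/s, C = (48000·4.000 + 8200·865.0)/56200 = 129.6 µg/L.
Below outfall 2: Q → 60210 L/s, C = (56200·129.6 + 4010·2420)/60210 = 282.2 µg/L.
Below outfall 3: Q → 63540 L/s, C = (60210·282.2 + 3330·785.0)/63540 = 308.5 µg/L.

309 µg/L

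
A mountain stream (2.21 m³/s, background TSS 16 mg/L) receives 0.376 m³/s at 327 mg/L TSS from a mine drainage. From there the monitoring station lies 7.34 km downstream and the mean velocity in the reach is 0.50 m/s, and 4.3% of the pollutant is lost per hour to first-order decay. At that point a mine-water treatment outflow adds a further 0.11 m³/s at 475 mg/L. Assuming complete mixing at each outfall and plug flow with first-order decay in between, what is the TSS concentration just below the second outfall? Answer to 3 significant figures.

After mixing, C = (2.210·16.00 + 0.3760·327.0) / 2.586 = 158.3/2.586 = 61.22 mg/L; combined flow 2.586 m³/s.
Travel time t = 7.34·1000 / 0.50 = 14680 s = 4.078 h.
4.3%/h lost → k = −ln(1 − 0.043) = 0.04395 h⁻¹.
Applying C = C₀e^(−kt): 61.22 × 0.8359 = 51.17 mg/L.
Second outfall: C = (2.586·51.17 + 0.1100·475.0)/2.696 = 68.47 mg/L.

68.5 mg/L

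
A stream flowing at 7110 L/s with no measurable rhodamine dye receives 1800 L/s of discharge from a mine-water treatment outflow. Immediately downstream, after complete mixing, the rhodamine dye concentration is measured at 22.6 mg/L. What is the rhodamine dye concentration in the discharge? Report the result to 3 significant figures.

112 mg/L

Mass balance: 7110·0 + 1800·Cₑ = 8910·22.60
→ Cₑ = (8910·22.60 − 7110·0) / 1800 = 111.9 mg/L.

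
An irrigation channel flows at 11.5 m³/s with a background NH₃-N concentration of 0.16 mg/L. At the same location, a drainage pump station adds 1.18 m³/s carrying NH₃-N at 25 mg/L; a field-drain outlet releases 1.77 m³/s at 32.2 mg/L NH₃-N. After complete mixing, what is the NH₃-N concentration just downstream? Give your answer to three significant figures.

6.11 mg/L

Flow-weighted average: C = (11.50·0.1600 + 1.180·25.00 + 1.770·32.20) / 14.45 = 88.33/14.45 = 6.113 mg/L.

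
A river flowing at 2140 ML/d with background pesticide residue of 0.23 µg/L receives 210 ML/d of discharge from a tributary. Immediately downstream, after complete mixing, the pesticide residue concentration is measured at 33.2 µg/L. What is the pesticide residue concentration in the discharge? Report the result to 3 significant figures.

369 µg/L

Mass balance: 2140·0.2300 + 210.0·Cₑ = 2350·33.20
→ Cₑ = (2350·33.20 − 2140·0.2300) / 210.0 = 369.2 µg/L.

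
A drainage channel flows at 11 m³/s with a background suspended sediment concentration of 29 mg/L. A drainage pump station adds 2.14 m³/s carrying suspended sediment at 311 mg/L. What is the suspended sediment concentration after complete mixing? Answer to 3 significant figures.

After mixing, C = (11.00·29.00 + 2.140·311.0) / 13.14 = 984.5/13.14 = 74.93 mg/L.

74.9 mg/L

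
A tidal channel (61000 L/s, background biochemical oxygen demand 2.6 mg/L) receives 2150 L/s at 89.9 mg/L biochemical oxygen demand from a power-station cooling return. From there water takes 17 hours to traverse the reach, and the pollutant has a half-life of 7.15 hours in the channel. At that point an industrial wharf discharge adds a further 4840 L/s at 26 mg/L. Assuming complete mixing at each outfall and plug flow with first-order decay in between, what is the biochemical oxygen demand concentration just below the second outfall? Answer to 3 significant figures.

2.85 mg/L

Conservation of mass: C = (61000·2.600 + 2150·89.90) / 63150 = 351900/63150 = 5.572 mg/L; combined flow 63150 L/s.
Half-life 7.15 h → k = ln 2 / 7.15 = 0.09694 h⁻¹ = 2.327 d⁻¹.
Applying C = C₀e^(−kt): 5.572 × 0.1924 = 1.072 mg/L.
At the second outfall, C = (63150·1.072 + 4840·26.00) / (63150 + 4840) = 2.847 mg/L.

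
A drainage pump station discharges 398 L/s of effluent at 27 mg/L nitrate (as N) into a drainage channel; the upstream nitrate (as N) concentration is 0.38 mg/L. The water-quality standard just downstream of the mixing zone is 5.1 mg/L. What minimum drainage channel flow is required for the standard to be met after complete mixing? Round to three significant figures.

Set C_mix = 5.1: (Q·0.3800 + 398.0·27.00) / (Q + 398.0) = 5.1
→ Q = 398.0·(27.00 − 5.1)/(5.1 − 0.3800) = 1847 L/s.

1850 L/s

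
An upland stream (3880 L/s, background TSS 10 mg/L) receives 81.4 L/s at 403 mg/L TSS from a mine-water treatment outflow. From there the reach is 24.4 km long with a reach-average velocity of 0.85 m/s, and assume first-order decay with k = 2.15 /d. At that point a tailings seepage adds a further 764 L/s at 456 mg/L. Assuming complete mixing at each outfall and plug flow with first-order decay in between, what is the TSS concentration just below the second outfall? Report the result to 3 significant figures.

81.1 mg/L

Mass balance: C = (3880·10.00 + 81.40·403.0) / 3961 = 71600/3961 = 18.08 mg/L; combined flow 3961 L/s.
Travel time t = 24.4·1000 / 0.85 = 28710 s = 7.974 h.
Applying C = C₀e^(−kt): 18.08 × 0.4895 = 8.848 mg/L.
Second outfall: C = (3961·8.848 + 764.0·456.0)/4725 = 81.14 mg/L.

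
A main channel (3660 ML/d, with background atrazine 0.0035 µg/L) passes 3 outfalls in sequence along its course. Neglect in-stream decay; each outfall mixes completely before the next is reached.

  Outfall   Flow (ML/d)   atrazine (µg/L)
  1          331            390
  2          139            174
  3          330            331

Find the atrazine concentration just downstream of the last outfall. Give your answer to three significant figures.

Below outfall 1: Q → 3991 ML/d, C = (3660·0.003500 + 331.0·390.0)/3991 = 32.35 µg/L.
Below outfall 2: Q → 4130 ML/d, C = (3991·32.35 + 139.0·174.0)/4130 = 37.12 µg/L.
Below outfall 3: Q → 4460 ML/d, C = (4130·37.12 + 330.0·331.0)/4460 = 58.86 µg/L.

58.9 µg/L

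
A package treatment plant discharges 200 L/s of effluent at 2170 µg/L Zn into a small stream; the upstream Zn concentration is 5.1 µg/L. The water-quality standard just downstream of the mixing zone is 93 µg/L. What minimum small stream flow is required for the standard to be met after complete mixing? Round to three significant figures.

4730 L/s

Set C_mix = 93: (Q·5.100 + 200.0·2170) / (Q + 200.0) = 93
→ Q = 200.0·(2170 − 93)/(93 − 5.100) = 4726 L/s.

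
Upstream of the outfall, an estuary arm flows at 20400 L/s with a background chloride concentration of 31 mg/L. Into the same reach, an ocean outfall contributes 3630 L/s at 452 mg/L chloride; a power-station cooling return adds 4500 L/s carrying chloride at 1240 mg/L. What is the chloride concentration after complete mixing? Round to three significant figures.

275 mg/L

After mixing, C = (20400·31.00 + 3630·452.0 + 4500·1240) / 28530 = 7853000/28530 = 275.3 mg/L.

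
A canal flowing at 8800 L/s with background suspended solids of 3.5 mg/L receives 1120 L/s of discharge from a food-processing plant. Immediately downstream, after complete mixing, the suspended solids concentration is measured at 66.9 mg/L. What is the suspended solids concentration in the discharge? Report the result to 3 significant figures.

565 mg/L

Mass balance: 8800·3.500 + 1120·Cₑ = 9920·66.90
→ Cₑ = (9920·66.90 − 8800·3.500) / 1120 = 565.0 mg/L.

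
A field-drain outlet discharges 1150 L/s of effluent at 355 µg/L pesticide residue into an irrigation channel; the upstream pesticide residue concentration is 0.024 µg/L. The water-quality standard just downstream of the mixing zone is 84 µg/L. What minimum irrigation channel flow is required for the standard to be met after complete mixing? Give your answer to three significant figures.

Set C_mix = 84: (Q·0.02400 + 1150·355.0) / (Q + 1150) = 84
→ Q = 1150·(355.0 − 84)/(84 − 0.02400) = 3711 L/s.

3710 L/s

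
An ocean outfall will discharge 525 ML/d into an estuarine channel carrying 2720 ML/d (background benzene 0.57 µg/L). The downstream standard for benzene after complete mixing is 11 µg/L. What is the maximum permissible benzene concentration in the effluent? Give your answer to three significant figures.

At the limit, (Qr·Cr + Qe·Cₑ)/(Qr + Qe) = 11:
Cₑ = (3245·11 − 2720·0.5700) / 525.0 = 65.04 µg/L.

65.0 µg/L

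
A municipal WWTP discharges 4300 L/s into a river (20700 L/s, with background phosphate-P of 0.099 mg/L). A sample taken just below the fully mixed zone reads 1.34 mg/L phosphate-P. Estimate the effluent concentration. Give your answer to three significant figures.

Mass balance: 20700·0.09900 + 4300·Cₑ = 25000·1.340
→ Cₑ = (25000·1.340 − 20700·0.09900) / 4300 = 7.314 mg/L.

7.31 mg/L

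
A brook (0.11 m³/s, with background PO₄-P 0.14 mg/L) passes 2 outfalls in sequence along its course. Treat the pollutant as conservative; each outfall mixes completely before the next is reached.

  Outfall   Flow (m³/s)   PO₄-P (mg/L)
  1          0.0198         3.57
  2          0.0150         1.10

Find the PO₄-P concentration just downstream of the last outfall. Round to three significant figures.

0.708 mg/L

Below outfall 1: Q → 0.1298 m³/s, C = (0.1100·0.1400 + 0.01980·3.570)/0.1298 = 0.6632 mg/L.
Below outfall 2: Q → 0.1448 m³/s, C = (0.1298·0.6632 + 0.01500·1.100)/0.1448 = 0.7085 mg/L.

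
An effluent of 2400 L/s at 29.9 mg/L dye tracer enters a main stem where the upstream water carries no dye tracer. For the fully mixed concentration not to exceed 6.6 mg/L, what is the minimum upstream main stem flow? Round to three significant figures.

Set C_mix = 6.6: (Q·0 + 2400·29.90) / (Q + 2400) = 6.6
→ Q = 2400·(29.90 − 6.6)/(6.6 − 0) = 8473 L/s.

8470 L/s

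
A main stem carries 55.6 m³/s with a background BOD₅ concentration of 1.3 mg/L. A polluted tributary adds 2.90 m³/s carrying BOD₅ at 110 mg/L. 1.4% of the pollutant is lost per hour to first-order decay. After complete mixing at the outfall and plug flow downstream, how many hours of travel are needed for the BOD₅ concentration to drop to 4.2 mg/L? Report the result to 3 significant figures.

33.0 h

Mass balance: C = (55.60·1.300 + 2.900·110.0) / 58.50 = 391.3/58.50 = 6.689 mg/L.
1.4%/h lost → k = −ln(1 − 0.014) = 0.01410 h⁻¹.
6.689·exp(−k·t) = 4.2 → t = ln(6.689/4.2)/k = 118800 s = 33.00 h.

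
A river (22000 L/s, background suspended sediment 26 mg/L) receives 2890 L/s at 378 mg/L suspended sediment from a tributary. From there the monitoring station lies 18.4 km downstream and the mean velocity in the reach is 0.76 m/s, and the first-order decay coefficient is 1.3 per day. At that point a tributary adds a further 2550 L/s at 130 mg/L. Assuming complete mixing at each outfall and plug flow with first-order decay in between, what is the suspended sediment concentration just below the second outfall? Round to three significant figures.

54.2 mg/L

Mass balance: C = (22000·26.00 + 2890·378.0) / 24890 = 1664000/24890 = 66.87 mg/L; combined flow 24890 L/s.
Travel time t = 18.4·1000 / 0.76 = 24210 s = 6.725 h.
Decay over the reach: 66.87·exp(−kt) = 66.87·0.6947 = 46.46 mg/L.
Second outfall: C = (24890·46.46 + 2550·130.0)/27440 = 54.22 mg/L.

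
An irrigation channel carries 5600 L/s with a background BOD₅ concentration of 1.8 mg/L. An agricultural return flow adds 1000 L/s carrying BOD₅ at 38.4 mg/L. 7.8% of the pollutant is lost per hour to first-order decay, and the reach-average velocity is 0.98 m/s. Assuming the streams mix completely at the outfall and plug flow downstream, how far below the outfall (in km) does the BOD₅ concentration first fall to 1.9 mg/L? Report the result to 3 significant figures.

Mixed concentration C = ΣQC/ΣQ = (5600·1.800 + 1000·38.40) / 6600 = 48480/6600 = 7.345 mg/L.
7.8%/h lost → k = −ln(1 − 0.078) = 0.08121 h⁻¹.
Set 7.345·exp(−k·t) = 1.9 → t = ln(7.345/1.9)/k = 59940 s = 16.65 h.
Distance = v·t = 0.98·59940 = 58740 m = 58.74 km.

58.7 km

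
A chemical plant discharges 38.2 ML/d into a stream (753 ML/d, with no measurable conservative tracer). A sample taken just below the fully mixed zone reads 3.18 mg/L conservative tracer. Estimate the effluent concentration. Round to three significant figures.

65.9 mg/L

Mass balance: 753.0·0 + 38.20·Cₑ = 791.2·3.180
→ Cₑ = (791.2·3.180 − 753.0·0) / 38.20 = 65.86 mg/L.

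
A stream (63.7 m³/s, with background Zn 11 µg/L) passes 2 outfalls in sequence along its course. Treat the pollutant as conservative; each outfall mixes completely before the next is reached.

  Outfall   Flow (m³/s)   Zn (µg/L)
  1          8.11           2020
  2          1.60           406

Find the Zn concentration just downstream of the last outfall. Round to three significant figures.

242 µg/L

After outfall 1: Q = 63.70 + 8.110 = 71.81 m³/s; C = (63.70·11.00 + 8.110·2020)/71.81 = 237.9 µg/L.
After outfall 2: Q = 71.81 + 1.600 = 73.41 m³/s; C = (71.81·237.9 + 1.600·406.0)/73.41 = 241.6 µg/L.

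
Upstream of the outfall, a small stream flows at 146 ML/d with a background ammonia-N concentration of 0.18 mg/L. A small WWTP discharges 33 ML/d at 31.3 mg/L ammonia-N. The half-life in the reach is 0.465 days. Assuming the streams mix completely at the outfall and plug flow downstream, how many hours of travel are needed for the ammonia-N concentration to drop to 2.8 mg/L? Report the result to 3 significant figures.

12.0 h

Mixed concentration C = ΣQC/ΣQ = (146.0·0.1800 + 33.00·31.30) / 179.0 = 1059/179.0 = 5.917 mg/L.
Half-life 0.465 d → k = ln 2 / 0.465 = 1.491 d⁻¹.
5.917·exp(−k·t) = 2.8 → t = ln(5.917/2.8)/k = 43370 s = 12.05 h.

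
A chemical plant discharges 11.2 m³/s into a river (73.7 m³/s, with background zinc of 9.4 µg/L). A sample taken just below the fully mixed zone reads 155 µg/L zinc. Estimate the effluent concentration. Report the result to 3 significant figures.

1110 µg/L

Mass balance: 73.70·9.400 + 11.20·Cₑ = 84.90·155.0
→ Cₑ = (84.90·155.0 − 73.70·9.400) / 11.20 = 1113 µg/L.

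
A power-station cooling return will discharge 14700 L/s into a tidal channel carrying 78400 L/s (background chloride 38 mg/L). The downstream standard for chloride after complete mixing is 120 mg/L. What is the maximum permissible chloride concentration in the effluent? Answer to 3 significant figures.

At the limit, (Qr·Cr + Qe·Cₑ)/(Qr + Qe) = 120:
Cₑ = (93100·120 − 78400·38.00) / 14700 = 557.3 mg/L.

557 mg/L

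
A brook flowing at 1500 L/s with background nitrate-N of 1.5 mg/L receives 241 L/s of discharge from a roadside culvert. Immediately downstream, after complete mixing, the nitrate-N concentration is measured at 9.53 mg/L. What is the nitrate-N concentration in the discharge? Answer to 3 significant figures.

Mass balance: 1500·1.500 + 241.0·Cₑ = 1741·9.530
→ Cₑ = (1741·9.530 − 1500·1.500) / 241.0 = 59.51 mg/L.

59.5 mg/L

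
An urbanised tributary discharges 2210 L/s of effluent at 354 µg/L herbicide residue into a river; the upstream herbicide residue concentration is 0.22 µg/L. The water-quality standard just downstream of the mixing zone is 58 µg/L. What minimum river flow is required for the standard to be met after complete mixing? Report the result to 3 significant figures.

Set C_mix = 58: (Q·0.2200 + 2210·354.0) / (Q + 2210) = 58
→ Q = 2210·(354.0 − 58)/(58 − 0.2200) = 11320 L/s.

11300 L/s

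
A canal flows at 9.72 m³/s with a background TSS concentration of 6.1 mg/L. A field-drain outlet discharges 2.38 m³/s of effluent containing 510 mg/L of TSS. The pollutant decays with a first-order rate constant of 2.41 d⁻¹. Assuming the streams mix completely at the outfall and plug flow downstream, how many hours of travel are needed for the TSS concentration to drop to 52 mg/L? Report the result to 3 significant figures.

7.02 h

Flow-weighted average: C = (9.720·6.100 + 2.380·510.0) / 12.10 = 1273/12.10 = 105.2 mg/L.
105.2·exp(−k·t) = 52 → t = ln(105.2/52)/k = 25270 s = 7.018 h.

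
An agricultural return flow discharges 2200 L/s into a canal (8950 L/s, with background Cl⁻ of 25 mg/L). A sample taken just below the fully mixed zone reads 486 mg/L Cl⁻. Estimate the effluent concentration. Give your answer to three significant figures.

2360 mg/L

Mass balance: 8950·25.00 + 2200·Cₑ = 11150·486.0
→ Cₑ = (11150·486.0 − 8950·25.00) / 2200 = 2361 mg/L.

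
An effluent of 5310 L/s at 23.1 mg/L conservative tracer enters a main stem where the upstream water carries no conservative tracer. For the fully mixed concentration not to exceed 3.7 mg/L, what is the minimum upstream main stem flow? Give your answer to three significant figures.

Set C_mix = 3.7: (Q·0 + 5310·23.10) / (Q + 5310) = 3.7
→ Q = 5310·(23.10 − 3.7)/(3.7 − 0) = 27840 L/s.

27800 L/s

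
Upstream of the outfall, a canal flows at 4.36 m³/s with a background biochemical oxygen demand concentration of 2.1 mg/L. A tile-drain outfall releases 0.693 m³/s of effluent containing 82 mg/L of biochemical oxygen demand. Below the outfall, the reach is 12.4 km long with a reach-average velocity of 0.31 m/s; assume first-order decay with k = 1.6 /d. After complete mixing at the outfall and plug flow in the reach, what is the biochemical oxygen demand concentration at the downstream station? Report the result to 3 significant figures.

Mass balance: C = (4.360·2.100 + 0.6930·82.00) / 5.053 = 65.98/5.053 = 13.06 mg/L.
Travel time t = 12.4·1000 / 0.31 = 40000 s = 11.11 h.
Decay over the reach: 13.06·exp(−kt) = 13.06·0.4768 = 6.226 mg/L.

6.23 mg/L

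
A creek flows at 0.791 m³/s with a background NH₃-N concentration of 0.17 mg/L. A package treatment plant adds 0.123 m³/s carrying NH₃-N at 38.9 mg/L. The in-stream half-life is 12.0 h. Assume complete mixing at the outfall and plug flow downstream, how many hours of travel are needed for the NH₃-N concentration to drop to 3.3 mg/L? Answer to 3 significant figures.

Mixed concentration C = ΣQC/ΣQ = (0.7910·0.1700 + 0.1230·38.90) / 0.9140 = 4.919/0.9140 = 5.382 mg/L.
Half-life 12.0 h → k = ln 2 / 12.0 = 0.05776 h⁻¹ = 1.386 d⁻¹.
5.382·exp(−k·t) = 3.3 → t = ln(5.382/3.3)/k = 30490 s = 8.468 h.

8.47 h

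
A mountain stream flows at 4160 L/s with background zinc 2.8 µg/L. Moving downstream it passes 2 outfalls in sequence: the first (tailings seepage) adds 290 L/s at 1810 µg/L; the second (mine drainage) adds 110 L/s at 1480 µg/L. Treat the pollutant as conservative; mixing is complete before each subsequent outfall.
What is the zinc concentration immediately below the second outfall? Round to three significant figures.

After outfall 1: Q = 4160 + 290.0 = 4450 L/s; C = (4160·2.800 + 290.0·1810)/4450 = 120.6 µg/L.
After outfall 2: Q = 4450 + 110.0 = 4560 L/s; C = (4450·120.6 + 110.0·1480)/4560 = 153.4 µg/L.

153 µg/L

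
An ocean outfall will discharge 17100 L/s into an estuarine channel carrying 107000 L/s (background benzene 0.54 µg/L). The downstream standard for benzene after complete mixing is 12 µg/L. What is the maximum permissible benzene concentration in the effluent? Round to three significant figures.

83.7 µg/L

At the limit, (Qr·Cr + Qe·Cₑ)/(Qr + Qe) = 12:
Cₑ = (124100·12 − 107000·0.5400) / 17100 = 83.71 µg/L.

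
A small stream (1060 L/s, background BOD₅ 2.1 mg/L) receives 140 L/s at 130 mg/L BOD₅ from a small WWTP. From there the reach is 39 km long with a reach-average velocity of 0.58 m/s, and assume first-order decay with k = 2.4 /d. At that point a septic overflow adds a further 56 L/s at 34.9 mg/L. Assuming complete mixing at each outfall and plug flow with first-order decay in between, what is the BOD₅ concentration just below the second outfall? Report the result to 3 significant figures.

4.07 mg/L

Flow-weighted average: C = (1060·2.100 + 140.0·130.0) / 1200 = 20430/1200 = 17.02 mg/L; combined flow 1200 L/s.
Travel time t = 39·1000 / 0.58 = 67240 s = 18.68 h.
Applying C = C₀e^(−kt): 17.02 × 0.1545 = 2.629 mg/L.
At the second outfall, C = (1200·2.629 + 56.00·34.90) / (1200 + 56.00) = 4.068 mg/L.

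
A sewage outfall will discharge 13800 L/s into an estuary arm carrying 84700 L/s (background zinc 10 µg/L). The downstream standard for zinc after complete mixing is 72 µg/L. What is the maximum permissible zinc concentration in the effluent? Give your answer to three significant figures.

At the limit, (Qr·Cr + Qe·Cₑ)/(Qr + Qe) = 72:
Cₑ = (98500·72 − 84700·10.00) / 13800 = 452.5 µg/L.

453 µg/L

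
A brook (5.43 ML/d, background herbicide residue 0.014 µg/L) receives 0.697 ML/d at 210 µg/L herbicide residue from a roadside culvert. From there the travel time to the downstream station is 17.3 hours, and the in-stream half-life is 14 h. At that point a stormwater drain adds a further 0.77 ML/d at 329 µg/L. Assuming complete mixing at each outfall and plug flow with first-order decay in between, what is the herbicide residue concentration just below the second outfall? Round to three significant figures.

Flow-weighted average: C = (5.430·0.01400 + 0.6970·210.0) / 6.127 = 146.4/6.127 = 23.90 µg/L; combined flow 6.127 ML/d.
Half-life 14 h → k = ln 2 / 14 = 0.04951 h⁻¹ = 1.188 d⁻¹.
First-order decay: C = 23.90·exp(−k·t) = 23.90·0.4246 = 10.15 µg/L.
At the second outfall, C = (6.127·10.15 + 0.7700·329.0) / (6.127 + 0.7700) = 45.75 µg/L.

45.7 µg/L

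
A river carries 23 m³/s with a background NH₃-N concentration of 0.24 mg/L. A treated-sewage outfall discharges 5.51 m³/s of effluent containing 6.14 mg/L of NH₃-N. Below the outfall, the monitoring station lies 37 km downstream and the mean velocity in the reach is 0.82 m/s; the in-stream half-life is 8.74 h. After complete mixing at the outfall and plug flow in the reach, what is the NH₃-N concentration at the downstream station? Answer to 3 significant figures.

Mixed concentration C = ΣQC/ΣQ = (23.00·0.2400 + 5.510·6.140) / 28.51 = 39.35/28.51 = 1.380 mg/L.
Travel time t = 37·1000 / 0.82 = 45120 s = 12.53 h.
Half-life 8.74 h → k = ln 2 / 8.74 = 0.07931 h⁻¹ = 1.903 d⁻¹.
After decay, C = 1.380 × e^(−kt) = 1.380 × 0.3701 = 0.5108 mg/L.

0.511 mg/L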